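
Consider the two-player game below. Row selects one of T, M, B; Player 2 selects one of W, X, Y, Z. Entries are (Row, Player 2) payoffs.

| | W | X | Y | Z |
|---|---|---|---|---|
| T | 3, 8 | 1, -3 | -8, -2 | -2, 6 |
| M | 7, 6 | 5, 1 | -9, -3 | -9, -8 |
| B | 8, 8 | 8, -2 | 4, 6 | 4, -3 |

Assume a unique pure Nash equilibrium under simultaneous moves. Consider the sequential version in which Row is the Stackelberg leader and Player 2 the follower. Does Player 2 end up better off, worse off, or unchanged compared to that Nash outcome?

Backward induction with Row moving first.
- T: Player 2 compares 8, -3, -2, 6 and picks W; Row would get 3.
- M: Player 2 compares 6, 1, -3, -8 and picks W; Row would get 7.
- B: Player 2 compares 8, -2, 6, -3 and picks W; Row would get 8.
Among 3, 7, 8, the best is 8 at B. Subgame-perfect outcome: (B, W) with payoffs (8, 8).
Under simultaneous play:
Row's best replies: W→B; X→B; Y→B; Z→B.
Player 2's best replies: T→W; M→W; B→W.
The unique mutual best reply is (B, W), giving (8, 8).
Player 2 earns 8 sequentially versus 8 at the Nash outcome: unchanged.

unchanged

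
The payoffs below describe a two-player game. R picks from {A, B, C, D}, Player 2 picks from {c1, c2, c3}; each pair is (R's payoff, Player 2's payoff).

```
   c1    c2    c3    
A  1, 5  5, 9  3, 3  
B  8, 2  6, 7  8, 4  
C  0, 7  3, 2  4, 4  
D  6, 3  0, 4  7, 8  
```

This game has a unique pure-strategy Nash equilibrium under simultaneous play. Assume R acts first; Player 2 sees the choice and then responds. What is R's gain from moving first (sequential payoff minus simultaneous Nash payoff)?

1

Work backward from Player 2's decision.
- A: BR = c2, leader payoff 5.
- B: BR = c2, leader payoff 6.
- C: BR = c1, leader payoff 0.
- D: BR = c3, leader payoff 7.
R's induced payoffs are 5, 6, 0, 7, so R commits to D. Subgame-perfect outcome: (D, c3) with payoffs (7, 8).
Under simultaneous play:
R's best replies: c1→B; c2→B; c3→B.
Player 2's best replies: A→c2; B→c2; C→c1; D→c3.
Only (B, c2) has each player best-responding; Nash payoffs (6, 7).
R's commitment gain: 7 − 6 = 1.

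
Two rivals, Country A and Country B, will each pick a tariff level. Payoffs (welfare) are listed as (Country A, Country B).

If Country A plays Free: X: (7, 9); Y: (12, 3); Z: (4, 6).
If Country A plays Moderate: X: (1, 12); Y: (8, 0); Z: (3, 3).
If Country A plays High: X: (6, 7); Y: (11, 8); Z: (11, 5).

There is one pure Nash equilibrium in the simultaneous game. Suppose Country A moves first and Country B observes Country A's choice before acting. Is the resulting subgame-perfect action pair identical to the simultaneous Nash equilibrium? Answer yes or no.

Country B best-responds to each possible Country A move:
- Free: Country B compares 9, 3, 6 and picks X; Country A would get 7.
- Moderate: Country B compares 12, 0, 3 and picks X; Country A would get 1.
- High: Country B compares 7, 8, 5 and picks Y; Country A would get 11.
Among 7, 1, 11, the best is 11 at High. Subgame-perfect outcome: (High, Y) with payoffs (11, 8).
Now find the simultaneous Nash equilibrium.
Country A's best replies: X→Free; Y→Free; Z→High.
Country B's best replies: Free→X; Moderate→X; High→Y.
The unique mutual best reply is (Free, X), giving (7, 9).
Sequential outcome (High, Y) differs from the Nash profile (Free, X).

no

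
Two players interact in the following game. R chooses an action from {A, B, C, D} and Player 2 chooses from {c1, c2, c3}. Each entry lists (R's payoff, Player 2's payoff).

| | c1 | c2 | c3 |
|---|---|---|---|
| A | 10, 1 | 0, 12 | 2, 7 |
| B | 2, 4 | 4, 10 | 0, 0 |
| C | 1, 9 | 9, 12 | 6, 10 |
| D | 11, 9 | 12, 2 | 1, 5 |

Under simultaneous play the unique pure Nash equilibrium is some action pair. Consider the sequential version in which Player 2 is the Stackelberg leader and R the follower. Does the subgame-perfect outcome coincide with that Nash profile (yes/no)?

Work backward from R's decision.
- c1 → R plays D (best of 10, 2, 1, 11); Player 2 gets 9.
- c2 → R plays D (best of 0, 4, 9, 12); Player 2 gets 2.
- c3 → R plays C (best of 2, 0, 6, 1); Player 2 gets 10.
Player 2's induced payoffs are 9, 2, 10, so Player 2 commits to c3. Subgame-perfect outcome: (C, c3) with payoffs (6, 10).
For the simultaneous game, intersect best replies.
R's best replies: c1→D; c2→D; c3→C.
Player 2's best replies: A→c2; B→c2; C→c2; D→c1.
The unique mutual best reply is (D, c1), giving (11, 9).
Sequential outcome (C, c3) differs from the Nash profile (D, c1).

no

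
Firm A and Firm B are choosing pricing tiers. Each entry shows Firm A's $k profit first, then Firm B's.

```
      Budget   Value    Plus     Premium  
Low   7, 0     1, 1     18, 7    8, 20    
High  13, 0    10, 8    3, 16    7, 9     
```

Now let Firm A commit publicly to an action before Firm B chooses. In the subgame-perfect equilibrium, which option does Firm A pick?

Solve by backward induction (Firm A leads).
- Low: BR = Premium, leader payoff 8.
- High: BR = Plus, leader payoff 3.
Maximizing over 8, 3, Firm A chooses Low. Subgame-perfect outcome: (Low, Premium) with payoffs (8, 20).

Low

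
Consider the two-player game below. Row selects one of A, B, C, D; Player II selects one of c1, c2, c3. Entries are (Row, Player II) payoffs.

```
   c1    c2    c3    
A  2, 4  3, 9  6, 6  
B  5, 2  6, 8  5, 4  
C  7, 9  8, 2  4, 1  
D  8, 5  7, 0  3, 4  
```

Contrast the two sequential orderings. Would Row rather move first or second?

If Row leads: Player II's best replies are A→c2, B→c2, C→c1, D→c1; Row's induced payoffs 3, 6, 7, 8; outcome (D, c1), payoffs (8, 5).
If Player II leads: Row's best replies are c1→D, c2→C, c3→A; Player II's induced payoffs 5, 2, 6; outcome (A, c3), payoffs (6, 6).
Row gets 8 moving first and 6 moving second, so Row prefers to move first.

first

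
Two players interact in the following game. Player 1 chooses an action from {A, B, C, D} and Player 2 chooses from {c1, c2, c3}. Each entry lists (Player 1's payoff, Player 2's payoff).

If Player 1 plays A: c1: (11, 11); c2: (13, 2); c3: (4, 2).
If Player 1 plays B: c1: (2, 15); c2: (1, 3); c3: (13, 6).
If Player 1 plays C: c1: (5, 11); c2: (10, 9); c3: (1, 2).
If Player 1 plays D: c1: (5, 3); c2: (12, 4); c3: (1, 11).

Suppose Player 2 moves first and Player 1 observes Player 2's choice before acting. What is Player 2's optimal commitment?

Solve by backward induction (Player 2 leads).
- c1: Player 1 compares 11, 2, 5, 5 and picks A; Player 2 would get 11.
- c2: Player 1 compares 13, 1, 10, 12 and picks A; Player 2 would get 2.
- c3: Player 1 compares 4, 13, 1, 1 and picks B; Player 2 would get 6.
Among 11, 2, 6, the best is 11 at c1. Subgame-perfect outcome: (A, c1) with payoffs (11, 11).

c1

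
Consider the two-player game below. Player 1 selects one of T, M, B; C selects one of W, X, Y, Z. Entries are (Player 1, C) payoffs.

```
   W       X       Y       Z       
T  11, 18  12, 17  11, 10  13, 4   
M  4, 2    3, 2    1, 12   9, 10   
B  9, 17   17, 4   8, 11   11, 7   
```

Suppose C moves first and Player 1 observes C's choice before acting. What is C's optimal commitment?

Solve by backward induction (C leads).
- W → Player 1 plays T (best of 11, 4, 9); C gets 18.
- X → Player 1 plays B (best of 12, 3, 17); C gets 4.
- Y → Player 1 plays T (best of 11, 1, 8); C gets 10.
- Z → Player 1 plays T (best of 13, 9, 11); C gets 4.
C's induced payoffs are 18, 4, 10, 4, so C commits to W. Subgame-perfect outcome: (T, W) with payoffs (11, 18).

W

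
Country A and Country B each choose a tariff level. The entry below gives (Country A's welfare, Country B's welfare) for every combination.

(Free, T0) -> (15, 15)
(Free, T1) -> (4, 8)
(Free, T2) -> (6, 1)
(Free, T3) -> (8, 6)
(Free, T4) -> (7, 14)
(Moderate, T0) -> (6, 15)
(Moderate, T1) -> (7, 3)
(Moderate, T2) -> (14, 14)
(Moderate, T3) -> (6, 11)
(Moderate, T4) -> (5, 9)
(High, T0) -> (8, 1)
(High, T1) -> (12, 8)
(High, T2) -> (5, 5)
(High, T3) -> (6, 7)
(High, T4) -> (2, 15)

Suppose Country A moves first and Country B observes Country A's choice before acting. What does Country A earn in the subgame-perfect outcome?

Work backward from Country B's decision.
- Free → Country B plays T0 (best of 15, 8, 1, 6, 14); Country A gets 15.
- Moderate → Country B plays T0 (best of 15, 3, 14, 11, 9); Country A gets 6.
- High → Country B plays T4 (best of 1, 8, 5, 7, 15); Country A gets 2.
Maximizing over 15, 6, 2, Country A chooses Free. Subgame-perfect outcome: (Free, T0) with payoffs (15, 15).

15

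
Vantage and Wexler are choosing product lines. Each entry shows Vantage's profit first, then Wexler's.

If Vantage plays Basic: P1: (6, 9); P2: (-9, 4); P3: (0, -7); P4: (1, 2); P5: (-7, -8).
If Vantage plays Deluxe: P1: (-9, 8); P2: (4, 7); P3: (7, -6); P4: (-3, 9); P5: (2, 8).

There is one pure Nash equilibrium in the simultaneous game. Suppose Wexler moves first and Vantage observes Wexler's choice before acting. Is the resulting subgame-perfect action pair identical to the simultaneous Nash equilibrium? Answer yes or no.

Work backward from Vantage's decision.
- P1 → Vantage plays Basic (best of 6, -9); Wexler gets 9.
- P2 → Vantage plays Deluxe (best of -9, 4); Wexler gets 7.
- P3 → Vantage plays Deluxe (best of 0, 7); Wexler gets -6.
- P4 → Vantage plays Basic (best of 1, -3); Wexler gets 2.
- P5 → Vantage plays Deluxe (best of -7, 2); Wexler gets 8.
Wexler's induced payoffs are 9, 7, -6, 2, 8, so Wexler commits to P1. Subgame-perfect outcome: (Basic, P1) with payoffs (6, 9).
Under simultaneous play:
Vantage's best replies: P1→Basic; P2→Deluxe; P3→Deluxe; P4→Basic; P5→Deluxe.
Wexler's best replies: Basic→P1; Deluxe→P4.
The unique mutual best reply is (Basic, P1), giving (6, 9).
Sequential outcome (Basic, P1) coincides with the Nash profile (Basic, P1).

yes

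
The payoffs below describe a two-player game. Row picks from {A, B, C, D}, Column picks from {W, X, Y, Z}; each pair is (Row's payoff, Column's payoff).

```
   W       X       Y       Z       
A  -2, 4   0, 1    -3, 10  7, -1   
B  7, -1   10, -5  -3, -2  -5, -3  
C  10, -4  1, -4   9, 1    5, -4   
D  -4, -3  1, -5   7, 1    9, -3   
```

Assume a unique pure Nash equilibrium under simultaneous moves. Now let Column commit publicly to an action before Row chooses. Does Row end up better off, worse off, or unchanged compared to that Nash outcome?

unchanged

Work backward from Row's decision.
- W → Row plays C (best of -2, 7, 10, -4); Column gets -4.
- X → Row plays B (best of 0, 10, 1, 1); Column gets -5.
- Y → Row plays C (best of -3, -3, 9, 7); Column gets 1.
- Z → Row plays D (best of 7, -5, 5, 9); Column gets -3.
Maximizing over -4, -5, 1, -3, Column chooses Y. Subgame-perfect outcome: (C, Y) with payoffs (9, 1).
Under simultaneous play:
Row's best replies: W→C; X→B; Y→C; Z→D.
Column's best replies: A→Y; B→W; C→Y; D→Y.
The unique mutual best reply is (C, Y), giving (9, 1).
Row earns 9 sequentially versus 9 at the Nash outcome: unchanged.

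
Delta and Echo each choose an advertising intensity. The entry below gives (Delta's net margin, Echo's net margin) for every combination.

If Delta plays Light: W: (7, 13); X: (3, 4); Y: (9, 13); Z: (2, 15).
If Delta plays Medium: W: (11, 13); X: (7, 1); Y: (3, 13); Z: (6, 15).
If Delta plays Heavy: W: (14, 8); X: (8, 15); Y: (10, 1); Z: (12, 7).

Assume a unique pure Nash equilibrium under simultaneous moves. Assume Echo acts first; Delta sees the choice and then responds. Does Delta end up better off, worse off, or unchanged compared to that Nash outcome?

unchanged

Delta best-responds to each possible Echo move:
- W → Delta plays Heavy (best of 7, 11, 14); Echo gets 8.
- X → Delta plays Heavy (best of 3, 7, 8); Echo gets 15.
- Y → Delta plays Heavy (best of 9, 3, 10); Echo gets 1.
- Z → Delta plays Heavy (best of 2, 6, 12); Echo gets 7.
Among 8, 15, 1, 7, the best is 15 at X. Subgame-perfect outcome: (Heavy, X) with payoffs (8, 15).
Under simultaneous play:
Delta's best replies: W→Heavy; X→Heavy; Y→Heavy; Z→Heavy.
Echo's best replies: Light→Z; Medium→Z; Heavy→X.
The unique mutual best reply is (Heavy, X), giving (8, 15).
Delta earns 8 sequentially versus 8 at the Nash outcome: unchanged.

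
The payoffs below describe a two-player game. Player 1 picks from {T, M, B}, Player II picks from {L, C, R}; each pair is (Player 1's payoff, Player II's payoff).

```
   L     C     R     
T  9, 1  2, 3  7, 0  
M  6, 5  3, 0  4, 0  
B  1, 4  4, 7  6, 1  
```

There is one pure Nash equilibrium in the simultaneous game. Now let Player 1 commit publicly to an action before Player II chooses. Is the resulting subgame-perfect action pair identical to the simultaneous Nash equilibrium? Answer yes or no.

no

Player II best-responds to each possible Player 1 move:
- T → Player II plays C (best of 1, 3, 0); Player 1 gets 2.
- M → Player II plays L (best of 5, 0, 0); Player 1 gets 6.
- B → Player II plays C (best of 4, 7, 1); Player 1 gets 4.
Maximizing over 2, 6, 4, Player 1 chooses M. Subgame-perfect outcome: (M, L) with payoffs (6, 5).
Now find the simultaneous Nash equilibrium.
Player 1's best replies: L→T; C→B; R→T.
Player II's best replies: T→C; M→L; B→C.
The unique mutual best reply is (B, C), giving (4, 7).
Sequential outcome (M, L) differs from the Nash profile (B, C).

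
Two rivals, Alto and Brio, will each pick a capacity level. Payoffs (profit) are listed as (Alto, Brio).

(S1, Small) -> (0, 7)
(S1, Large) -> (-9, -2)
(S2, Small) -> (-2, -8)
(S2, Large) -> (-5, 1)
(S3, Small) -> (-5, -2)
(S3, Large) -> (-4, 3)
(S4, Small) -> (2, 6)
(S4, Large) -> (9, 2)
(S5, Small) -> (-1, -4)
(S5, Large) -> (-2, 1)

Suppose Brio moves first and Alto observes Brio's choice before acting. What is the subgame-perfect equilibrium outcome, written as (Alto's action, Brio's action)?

(S4, Small)

Alto best-responds to each possible Brio move:
- Small: Alto compares 0, -2, -5, 2, -1 and picks S4; Brio would get 6.
- Large: Alto compares -9, -5, -4, 9, -2 and picks S4; Brio would get 2.
Brio's induced payoffs are 6, 2, so Brio commits to Small. Subgame-perfect outcome: (S4, Small) with payoffs (2, 6).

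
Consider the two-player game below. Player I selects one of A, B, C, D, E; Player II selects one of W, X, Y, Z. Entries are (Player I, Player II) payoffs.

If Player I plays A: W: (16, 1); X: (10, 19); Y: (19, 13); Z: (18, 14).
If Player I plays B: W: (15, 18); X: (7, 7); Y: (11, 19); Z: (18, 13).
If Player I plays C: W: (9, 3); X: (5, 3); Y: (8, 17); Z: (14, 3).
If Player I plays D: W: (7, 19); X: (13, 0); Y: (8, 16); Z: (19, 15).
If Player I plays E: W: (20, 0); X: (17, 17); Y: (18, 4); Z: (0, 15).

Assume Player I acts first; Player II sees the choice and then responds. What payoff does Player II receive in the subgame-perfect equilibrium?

17

Solve by backward induction (Player I leads).
- A → Player II plays X (best of 1, 19, 13, 14); Player I gets 10.
- B → Player II plays Y (best of 18, 7, 19, 13); Player I gets 11.
- C → Player II plays Y (best of 3, 3, 17, 3); Player I gets 8.
- D → Player II plays W (best of 19, 0, 16, 15); Player I gets 7.
- E → Player II plays X (best of 0, 17, 4, 15); Player I gets 17.
Player I's induced payoffs are 10, 11, 8, 7, 17, so Player I commits to E. Subgame-perfect outcome: (E, X) with payoffs (17, 17).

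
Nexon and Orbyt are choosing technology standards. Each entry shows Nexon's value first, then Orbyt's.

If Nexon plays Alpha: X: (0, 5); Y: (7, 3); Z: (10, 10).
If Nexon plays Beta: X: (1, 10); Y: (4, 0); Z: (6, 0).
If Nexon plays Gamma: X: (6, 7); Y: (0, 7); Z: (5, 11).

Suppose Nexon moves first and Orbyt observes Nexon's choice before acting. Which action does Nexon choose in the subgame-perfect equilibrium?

Alpha

Solve by backward induction (Nexon leads).
- Alpha: Orbyt compares 5, 3, 10 and picks Z; Nexon would get 10.
- Beta: Orbyt compares 10, 0, 0 and picks X; Nexon would get 1.
- Gamma: Orbyt compares 7, 7, 11 and picks Z; Nexon would get 5.
Maximizing over 10, 1, 5, Nexon chooses Alpha. Subgame-perfect outcome: (Alpha, Z) with payoffs (10, 10).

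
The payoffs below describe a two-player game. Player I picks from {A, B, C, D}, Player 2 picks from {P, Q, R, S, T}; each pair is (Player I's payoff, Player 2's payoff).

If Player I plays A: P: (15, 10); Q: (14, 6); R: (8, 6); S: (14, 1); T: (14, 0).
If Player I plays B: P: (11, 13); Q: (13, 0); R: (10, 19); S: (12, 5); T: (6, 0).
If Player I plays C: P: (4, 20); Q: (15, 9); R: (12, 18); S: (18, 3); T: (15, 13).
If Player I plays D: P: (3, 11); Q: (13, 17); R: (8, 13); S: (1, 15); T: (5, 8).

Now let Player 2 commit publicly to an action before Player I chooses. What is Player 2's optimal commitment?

Player I best-responds to each possible Player 2 move:
- P: BR = A, leader payoff 10.
- Q: BR = C, leader payoff 9.
- R: BR = C, leader payoff 18.
- S: BR = C, leader payoff 3.
- T: BR = C, leader payoff 13.
Player 2's induced payoffs are 10, 9, 18, 3, 13, so Player 2 commits to R. Subgame-perfect outcome: (C, R) with payoffs (12, 18).

R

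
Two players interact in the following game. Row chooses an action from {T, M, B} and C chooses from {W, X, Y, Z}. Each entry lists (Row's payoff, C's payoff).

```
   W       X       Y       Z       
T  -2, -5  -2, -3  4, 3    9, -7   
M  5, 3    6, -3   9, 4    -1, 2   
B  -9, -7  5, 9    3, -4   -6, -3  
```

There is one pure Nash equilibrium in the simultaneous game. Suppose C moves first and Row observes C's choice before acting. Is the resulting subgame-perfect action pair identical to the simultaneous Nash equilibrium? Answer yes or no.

yes

Row best-responds to each possible C move:
- W: Row compares -2, 5, -9 and picks M; C would get 3.
- X: Row compares -2, 6, 5 and picks M; C would get -3.
- Y: Row compares 4, 9, 3 and picks M; C would get 4.
- Z: Row compares 9, -1, -6 and picks T; C would get -7.
Maximizing over 3, -3, 4, -7, C chooses Y. Subgame-perfect outcome: (M, Y) with payoffs (9, 4).
Under simultaneous play:
Row's best replies: W→M; X→M; Y→M; Z→T.
C's best replies: T→Y; M→Y; B→X.
Only (M, Y) has each player best-responding; Nash payoffs (9, 4).
Sequential outcome (M, Y) coincides with the Nash profile (M, Y).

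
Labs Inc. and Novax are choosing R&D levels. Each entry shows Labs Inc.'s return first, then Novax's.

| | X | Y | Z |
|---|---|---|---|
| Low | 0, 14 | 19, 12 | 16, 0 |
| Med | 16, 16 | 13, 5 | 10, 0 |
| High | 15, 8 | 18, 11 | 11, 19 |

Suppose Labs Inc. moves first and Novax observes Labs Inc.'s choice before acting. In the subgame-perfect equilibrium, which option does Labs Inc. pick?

Med

Novax best-responds to each possible Labs Inc. move:
- Low: BR = X, leader payoff 0.
- Med: BR = X, leader payoff 16.
- High: BR = Z, leader payoff 11.
Labs Inc.'s induced payoffs are 0, 16, 11, so Labs Inc. commits to Med. Subgame-perfect outcome: (Med, X) with payoffs (16, 16).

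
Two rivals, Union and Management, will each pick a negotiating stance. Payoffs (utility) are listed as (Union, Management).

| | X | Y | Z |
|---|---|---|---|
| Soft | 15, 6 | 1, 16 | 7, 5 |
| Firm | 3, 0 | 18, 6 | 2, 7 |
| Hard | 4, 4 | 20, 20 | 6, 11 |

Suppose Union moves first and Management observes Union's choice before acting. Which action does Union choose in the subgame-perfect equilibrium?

Hard

Backward induction with Union moving first.
- Soft: BR = Y, leader payoff 1.
- Firm: BR = Z, leader payoff 2.
- Hard: BR = Y, leader payoff 20.
Union's induced payoffs are 1, 2, 20, so Union commits to Hard. Subgame-perfect outcome: (Hard, Y) with payoffs (20, 20).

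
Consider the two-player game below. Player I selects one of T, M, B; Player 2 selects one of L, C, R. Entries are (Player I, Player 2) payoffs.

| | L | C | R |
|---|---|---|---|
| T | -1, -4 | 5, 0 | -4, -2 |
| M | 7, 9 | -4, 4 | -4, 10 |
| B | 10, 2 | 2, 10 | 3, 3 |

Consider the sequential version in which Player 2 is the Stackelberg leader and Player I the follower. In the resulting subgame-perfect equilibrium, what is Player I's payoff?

3

Solve by backward induction (Player 2 leads).
- L: BR = B, leader payoff 2.
- C: BR = T, leader payoff 0.
- R: BR = B, leader payoff 3.
Player 2's induced payoffs are 2, 0, 3, so Player 2 commits to R. Subgame-perfect outcome: (B, R) with payoffs (3, 3).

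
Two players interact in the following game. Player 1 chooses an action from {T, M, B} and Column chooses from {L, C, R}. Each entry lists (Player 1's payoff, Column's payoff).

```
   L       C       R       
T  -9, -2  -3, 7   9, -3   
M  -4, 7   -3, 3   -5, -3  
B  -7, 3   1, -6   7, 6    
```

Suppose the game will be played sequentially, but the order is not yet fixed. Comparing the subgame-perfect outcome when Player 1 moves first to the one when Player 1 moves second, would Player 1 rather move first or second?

first

If Player 1 leads: Column's best replies are T→C, M→L, B→R; Player 1's induced payoffs -3, -4, 7; outcome (B, R), payoffs (7, 6).
If Column leads: Player 1's best replies are L→M, C→B, R→T; Column's induced payoffs 7, -6, -3; outcome (M, L), payoffs (-4, 7).
Player 1 gets 7 moving first and -4 moving second, so Player 1 prefers to move first.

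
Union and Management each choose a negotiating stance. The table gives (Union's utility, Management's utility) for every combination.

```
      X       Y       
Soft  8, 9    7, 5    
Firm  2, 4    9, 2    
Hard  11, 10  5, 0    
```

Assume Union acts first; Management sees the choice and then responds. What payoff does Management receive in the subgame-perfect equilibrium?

10

Backward induction with Union moving first.
- Soft: Management compares 9, 5 and picks X; Union would get 8.
- Firm: Management compares 4, 2 and picks X; Union would get 2.
- Hard: Management compares 10, 0 and picks X; Union would get 11.
Among 8, 2, 11, the best is 11 at Hard. Subgame-perfect outcome: (Hard, X) with payoffs (11, 10).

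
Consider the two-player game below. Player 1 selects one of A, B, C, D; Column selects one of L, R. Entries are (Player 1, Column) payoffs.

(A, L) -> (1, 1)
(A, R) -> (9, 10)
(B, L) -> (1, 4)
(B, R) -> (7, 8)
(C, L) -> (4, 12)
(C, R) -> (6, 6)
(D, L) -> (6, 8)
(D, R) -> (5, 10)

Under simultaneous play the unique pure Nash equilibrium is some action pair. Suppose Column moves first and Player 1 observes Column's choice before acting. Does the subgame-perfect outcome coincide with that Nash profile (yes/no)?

Solve by backward induction (Column leads).
- L → Player 1 plays D (best of 1, 1, 4, 6); Column gets 8.
- R → Player 1 plays A (best of 9, 7, 6, 5); Column gets 10.
Maximizing over 8, 10, Column chooses R. Subgame-perfect outcome: (A, R) with payoffs (9, 10).
Under simultaneous play:
Player 1's best replies: L→D; R→A.
Column's best replies: A→R; B→R; C→L; D→R.
Only (A, R) has each player best-responding; Nash payoffs (9, 10).
Sequential outcome (A, R) coincides with the Nash profile (A, R).

yes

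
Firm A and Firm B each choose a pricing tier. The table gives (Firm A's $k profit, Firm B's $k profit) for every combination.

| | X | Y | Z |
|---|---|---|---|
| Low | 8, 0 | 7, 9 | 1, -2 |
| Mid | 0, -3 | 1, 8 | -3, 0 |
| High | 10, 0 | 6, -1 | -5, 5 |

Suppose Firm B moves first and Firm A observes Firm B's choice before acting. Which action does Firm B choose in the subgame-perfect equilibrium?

Firm A best-responds to each possible Firm B move:
- X → Firm A plays High (best of 8, 0, 10); Firm B gets 0.
- Y → Firm A plays Low (best of 7, 1, 6); Firm B gets 9.
- Z → Firm A plays Low (best of 1, -3, -5); Firm B gets -2.
Maximizing over 0, 9, -2, Firm B chooses Y. Subgame-perfect outcome: (Low, Y) with payoffs (7, 9).

Y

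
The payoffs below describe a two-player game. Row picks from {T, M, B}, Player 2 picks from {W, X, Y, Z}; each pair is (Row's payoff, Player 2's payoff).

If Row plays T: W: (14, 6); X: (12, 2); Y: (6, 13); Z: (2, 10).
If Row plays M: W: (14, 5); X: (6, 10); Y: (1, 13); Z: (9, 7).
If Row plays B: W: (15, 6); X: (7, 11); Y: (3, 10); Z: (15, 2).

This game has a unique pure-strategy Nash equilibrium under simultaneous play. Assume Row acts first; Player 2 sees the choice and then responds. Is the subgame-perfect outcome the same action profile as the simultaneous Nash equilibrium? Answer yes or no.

Backward induction with Row moving first.
- T → Player 2 plays Y (best of 6, 2, 13, 10); Row gets 6.
- M → Player 2 plays Y (best of 5, 10, 13, 7); Row gets 1.
- B → Player 2 plays X (best of 6, 11, 10, 2); Row gets 7.
Row's induced payoffs are 6, 1, 7, so Row commits to B. Subgame-perfect outcome: (B, X) with payoffs (7, 11).
Under simultaneous play:
Row's best replies: W→B; X→T; Y→T; Z→B.
Player 2's best replies: T→Y; M→Y; B→X.
The unique mutual best reply is (T, Y), giving (6, 13).
Sequential outcome (B, X) differs from the Nash profile (T, Y).

no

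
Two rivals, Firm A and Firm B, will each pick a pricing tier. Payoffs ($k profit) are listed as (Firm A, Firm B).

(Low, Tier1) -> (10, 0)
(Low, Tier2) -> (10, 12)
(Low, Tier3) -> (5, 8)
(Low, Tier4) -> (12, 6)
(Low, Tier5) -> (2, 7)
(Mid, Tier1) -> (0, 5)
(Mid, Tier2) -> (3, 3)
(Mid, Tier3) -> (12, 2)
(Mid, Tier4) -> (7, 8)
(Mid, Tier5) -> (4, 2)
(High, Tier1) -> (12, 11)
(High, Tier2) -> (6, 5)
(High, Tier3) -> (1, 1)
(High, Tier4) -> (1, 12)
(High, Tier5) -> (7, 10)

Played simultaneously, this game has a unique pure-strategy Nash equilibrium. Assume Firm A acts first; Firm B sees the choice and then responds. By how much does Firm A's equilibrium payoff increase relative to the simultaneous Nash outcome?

Solve by backward induction (Firm A leads).
- Low → Firm B plays Tier2 (best of 0, 12, 8, 6, 7); Firm A gets 10.
- Mid → Firm B plays Tier4 (best of 5, 3, 2, 8, 2); Firm A gets 7.
- High → Firm B plays Tier4 (best of 11, 5, 1, 12, 10); Firm A gets 1.
Among 10, 7, 1, the best is 10 at Low. Subgame-perfect outcome: (Low, Tier2) with payoffs (10, 12).
Under simultaneous play:
Firm A's best replies: Tier1→High; Tier2→Low; Tier3→Mid; Tier4→Low; Tier5→High.
Firm B's best replies: Low→Tier2; Mid→Tier4; High→Tier4.
Only (Low, Tier2) has each player best-responding; Nash payoffs (10, 12).
Firm A's commitment gain: 10 − 10 = 0.

0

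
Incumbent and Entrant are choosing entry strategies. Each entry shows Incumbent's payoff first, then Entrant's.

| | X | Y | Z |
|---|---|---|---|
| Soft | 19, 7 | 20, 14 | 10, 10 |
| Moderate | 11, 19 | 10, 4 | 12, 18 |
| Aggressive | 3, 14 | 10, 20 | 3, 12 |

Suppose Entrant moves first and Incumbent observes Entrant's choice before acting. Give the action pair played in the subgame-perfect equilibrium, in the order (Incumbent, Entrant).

Work backward from Incumbent's decision.
- X: BR = Soft, leader payoff 7.
- Y: BR = Soft, leader payoff 14.
- Z: BR = Moderate, leader payoff 18.
Entrant's induced payoffs are 7, 14, 18, so Entrant commits to Z. Subgame-perfect outcome: (Moderate, Z) with payoffs (12, 18).

(Moderate, Z)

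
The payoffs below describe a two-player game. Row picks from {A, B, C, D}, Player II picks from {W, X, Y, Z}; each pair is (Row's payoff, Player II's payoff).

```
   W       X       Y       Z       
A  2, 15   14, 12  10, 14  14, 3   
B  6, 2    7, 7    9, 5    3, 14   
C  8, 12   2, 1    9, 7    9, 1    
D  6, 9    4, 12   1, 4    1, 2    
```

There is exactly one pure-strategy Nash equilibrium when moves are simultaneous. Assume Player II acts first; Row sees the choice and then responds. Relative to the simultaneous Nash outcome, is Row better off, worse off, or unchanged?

Backward induction with Player II moving first.
- W → Row plays C (best of 2, 6, 8, 6); Player II gets 12.
- X → Row plays A (best of 14, 7, 2, 4); Player II gets 12.
- Y → Row plays A (best of 10, 9, 9, 1); Player II gets 14.
- Z → Row plays A (best of 14, 3, 9, 1); Player II gets 3.
Among 12, 12, 14, 3, the best is 14 at Y. Subgame-perfect outcome: (A, Y) with payoffs (10, 14).
Under simultaneous play:
Row's best replies: W→C; X→A; Y→A; Z→A.
Player II's best replies: A→W; B→Z; C→W; D→X.
Only (C, W) has each player best-responding; Nash payoffs (8, 12).
Row earns 10 sequentially versus 8 at the Nash outcome: better off.

better off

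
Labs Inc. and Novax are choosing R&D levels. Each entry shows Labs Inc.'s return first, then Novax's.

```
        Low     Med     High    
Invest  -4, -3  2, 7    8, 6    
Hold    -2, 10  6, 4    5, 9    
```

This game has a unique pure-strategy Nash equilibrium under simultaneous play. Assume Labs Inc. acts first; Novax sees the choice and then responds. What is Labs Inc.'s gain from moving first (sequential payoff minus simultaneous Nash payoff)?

Work backward from Novax's decision.
- Invest: BR = Med, leader payoff 2.
- Hold: BR = Low, leader payoff -2.
Among 2, -2, the best is 2 at Invest. Subgame-perfect outcome: (Invest, Med) with payoffs (2, 7).
For the simultaneous game, intersect best replies.
Labs Inc.'s best replies: Low→Hold; Med→Hold; High→Invest.
Novax's best replies: Invest→Med; Hold→Low.
The unique mutual best reply is (Hold, Low), giving (-2, 10).
Labs Inc.'s commitment gain: 2 − -2 = 4.

4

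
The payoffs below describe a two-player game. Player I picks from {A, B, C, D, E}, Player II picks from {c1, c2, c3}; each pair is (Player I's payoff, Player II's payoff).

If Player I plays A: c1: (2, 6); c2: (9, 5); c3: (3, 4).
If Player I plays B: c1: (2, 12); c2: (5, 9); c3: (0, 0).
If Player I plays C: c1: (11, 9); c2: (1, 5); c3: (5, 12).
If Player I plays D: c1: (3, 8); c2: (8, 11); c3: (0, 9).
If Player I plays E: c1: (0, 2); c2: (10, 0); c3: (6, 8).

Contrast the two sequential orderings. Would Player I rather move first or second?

If Player I leads: Player II's best replies are A→c1, B→c1, C→c3, D→c2, E→c3; Player I's induced payoffs 2, 2, 5, 8, 6; outcome (D, c2), payoffs (8, 11).
If Player II leads: Player I's best replies are c1→C, c2→E, c3→E; Player II's induced payoffs 9, 0, 8; outcome (C, c1), payoffs (11, 9).
Player I gets 8 moving first and 11 moving second, so Player I prefers to move second.

second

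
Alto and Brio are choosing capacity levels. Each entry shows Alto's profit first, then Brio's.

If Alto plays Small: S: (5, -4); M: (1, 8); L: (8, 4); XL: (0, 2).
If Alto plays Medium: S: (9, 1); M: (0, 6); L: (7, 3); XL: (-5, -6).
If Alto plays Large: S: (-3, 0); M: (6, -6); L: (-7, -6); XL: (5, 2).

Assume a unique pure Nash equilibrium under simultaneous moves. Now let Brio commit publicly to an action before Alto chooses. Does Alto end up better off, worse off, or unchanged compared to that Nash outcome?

Solve by backward induction (Brio leads).
- S: BR = Medium, leader payoff 1.
- M: BR = Large, leader payoff -6.
- L: BR = Small, leader payoff 4.
- XL: BR = Large, leader payoff 2.
Among 1, -6, 4, 2, the best is 4 at L. Subgame-perfect outcome: (Small, L) with payoffs (8, 4).
Under simultaneous play:
Alto's best replies: S→Medium; M→Large; L→Small; XL→Large.
Brio's best replies: Small→M; Medium→M; Large→XL.
The unique mutual best reply is (Large, XL), giving (5, 2).
Alto earns 8 sequentially versus 5 at the Nash outcome: better off.

better off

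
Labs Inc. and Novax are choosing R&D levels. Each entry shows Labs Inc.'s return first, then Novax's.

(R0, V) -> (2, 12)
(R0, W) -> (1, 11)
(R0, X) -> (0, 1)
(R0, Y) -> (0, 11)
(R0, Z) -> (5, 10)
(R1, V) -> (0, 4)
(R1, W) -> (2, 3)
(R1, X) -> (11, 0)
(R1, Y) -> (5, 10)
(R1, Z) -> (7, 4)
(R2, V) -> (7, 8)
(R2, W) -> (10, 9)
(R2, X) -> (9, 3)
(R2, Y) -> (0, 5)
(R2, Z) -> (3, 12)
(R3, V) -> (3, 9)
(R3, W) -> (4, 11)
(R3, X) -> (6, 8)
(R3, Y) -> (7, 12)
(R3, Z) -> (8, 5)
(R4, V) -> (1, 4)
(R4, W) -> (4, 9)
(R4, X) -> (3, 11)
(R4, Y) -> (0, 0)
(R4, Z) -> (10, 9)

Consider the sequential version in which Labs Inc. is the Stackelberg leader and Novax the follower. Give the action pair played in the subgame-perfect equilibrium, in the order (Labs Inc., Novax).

(R3, Y)

Work backward from Novax's decision.
- R0: Novax compares 12, 11, 1, 11, 10 and picks V; Labs Inc. would get 2.
- R1: Novax compares 4, 3, 0, 10, 4 and picks Y; Labs Inc. would get 5.
- R2: Novax compares 8, 9, 3, 5, 12 and picks Z; Labs Inc. would get 3.
- R3: Novax compares 9, 11, 8, 12, 5 and picks Y; Labs Inc. would get 7.
- R4: Novax compares 4, 9, 11, 0, 9 and picks X; Labs Inc. would get 3.
Labs Inc.'s induced payoffs are 2, 5, 3, 7, 3, so Labs Inc. commits to R3. Subgame-perfect outcome: (R3, Y) with payoffs (7, 12).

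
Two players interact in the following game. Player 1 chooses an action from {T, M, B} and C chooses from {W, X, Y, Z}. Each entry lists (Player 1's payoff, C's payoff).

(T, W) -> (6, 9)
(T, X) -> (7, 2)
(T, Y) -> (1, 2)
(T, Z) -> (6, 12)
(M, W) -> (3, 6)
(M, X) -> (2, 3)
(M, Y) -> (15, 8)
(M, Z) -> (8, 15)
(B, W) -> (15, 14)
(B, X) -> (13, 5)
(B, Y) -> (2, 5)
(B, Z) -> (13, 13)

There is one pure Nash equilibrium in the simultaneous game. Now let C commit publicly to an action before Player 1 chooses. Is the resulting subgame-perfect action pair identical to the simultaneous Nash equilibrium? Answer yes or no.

yes

Work backward from Player 1's decision.
- W: Player 1 compares 6, 3, 15 and picks B; C would get 14.
- X: Player 1 compares 7, 2, 13 and picks B; C would get 5.
- Y: Player 1 compares 1, 15, 2 and picks M; C would get 8.
- Z: Player 1 compares 6, 8, 13 and picks B; C would get 13.
Among 14, 5, 8, 13, the best is 14 at W. Subgame-perfect outcome: (B, W) with payoffs (15, 14).
For the simultaneous game, intersect best replies.
Player 1's best replies: W→B; X→B; Y→M; Z→B.
C's best replies: T→Z; M→Z; B→W.
The unique mutual best reply is (B, W), giving (15, 14).
Sequential outcome (B, W) coincides with the Nash profile (B, W).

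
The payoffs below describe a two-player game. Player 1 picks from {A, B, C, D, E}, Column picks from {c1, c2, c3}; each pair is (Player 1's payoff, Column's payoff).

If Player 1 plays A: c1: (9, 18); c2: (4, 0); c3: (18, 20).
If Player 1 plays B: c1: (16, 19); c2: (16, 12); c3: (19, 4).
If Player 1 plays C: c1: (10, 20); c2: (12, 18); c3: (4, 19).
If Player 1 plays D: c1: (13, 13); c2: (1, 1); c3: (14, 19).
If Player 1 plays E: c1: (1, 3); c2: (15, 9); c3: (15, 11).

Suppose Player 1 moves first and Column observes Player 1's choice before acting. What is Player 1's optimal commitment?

Solve by backward induction (Player 1 leads).
- A: Column compares 18, 0, 20 and picks c3; Player 1 would get 18.
- B: Column compares 19, 12, 4 and picks c1; Player 1 would get 16.
- C: Column compares 20, 18, 19 and picks c1; Player 1 would get 10.
- D: Column compares 13, 1, 19 and picks c3; Player 1 would get 14.
- E: Column compares 3, 9, 11 and picks c3; Player 1 would get 15.
Player 1's induced payoffs are 18, 16, 10, 14, 15, so Player 1 commits to A. Subgame-perfect outcome: (A, c3) with payoffs (18, 20).

A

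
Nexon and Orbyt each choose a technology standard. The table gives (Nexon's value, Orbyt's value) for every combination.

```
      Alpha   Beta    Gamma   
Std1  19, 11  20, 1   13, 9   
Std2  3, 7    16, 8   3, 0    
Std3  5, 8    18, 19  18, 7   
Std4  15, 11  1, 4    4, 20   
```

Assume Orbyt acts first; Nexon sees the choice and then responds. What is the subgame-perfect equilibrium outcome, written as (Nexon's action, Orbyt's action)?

Nexon best-responds to each possible Orbyt move:
- Alpha: BR = Std1, leader payoff 11.
- Beta: BR = Std1, leader payoff 1.
- Gamma: BR = Std3, leader payoff 7.
Orbyt's induced payoffs are 11, 1, 7, so Orbyt commits to Alpha. Subgame-perfect outcome: (Std1, Alpha) with payoffs (19, 11).

(Std1, Alpha)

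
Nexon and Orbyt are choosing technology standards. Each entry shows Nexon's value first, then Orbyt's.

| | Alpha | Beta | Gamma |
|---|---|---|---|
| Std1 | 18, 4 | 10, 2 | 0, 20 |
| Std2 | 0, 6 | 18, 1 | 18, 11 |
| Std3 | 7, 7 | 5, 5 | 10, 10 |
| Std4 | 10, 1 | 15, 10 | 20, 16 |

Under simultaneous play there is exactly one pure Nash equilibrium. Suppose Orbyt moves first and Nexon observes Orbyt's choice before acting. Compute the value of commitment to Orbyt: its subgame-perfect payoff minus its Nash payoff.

0

Work backward from Nexon's decision.
- Alpha → Nexon plays Std1 (best of 18, 0, 7, 10); Orbyt gets 4.
- Beta → Nexon plays Std2 (best of 10, 18, 5, 15); Orbyt gets 1.
- Gamma → Nexon plays Std4 (best of 0, 18, 10, 20); Orbyt gets 16.
Maximizing over 4, 1, 16, Orbyt chooses Gamma. Subgame-perfect outcome: (Std4, Gamma) with payoffs (20, 16).
Under simultaneous play:
Nexon's best replies: Alpha→Std1; Beta→Std2; Gamma→Std4.
Orbyt's best replies: Std1→Gamma; Std2→Gamma; Std3→Gamma; Std4→Gamma.
The unique mutual best reply is (Std4, Gamma), giving (20, 16).
Orbyt's commitment gain: 16 − 16 = 0.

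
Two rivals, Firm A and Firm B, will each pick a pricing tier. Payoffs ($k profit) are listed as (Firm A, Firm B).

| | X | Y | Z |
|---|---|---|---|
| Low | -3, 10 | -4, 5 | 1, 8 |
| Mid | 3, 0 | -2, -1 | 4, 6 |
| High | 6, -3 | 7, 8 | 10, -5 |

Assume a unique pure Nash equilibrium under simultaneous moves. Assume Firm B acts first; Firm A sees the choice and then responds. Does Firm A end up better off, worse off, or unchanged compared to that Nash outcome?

unchanged

Work backward from Firm A's decision.
- X: Firm A compares -3, 3, 6 and picks High; Firm B would get -3.
- Y: Firm A compares -4, -2, 7 and picks High; Firm B would get 8.
- Z: Firm A compares 1, 4, 10 and picks High; Firm B would get -5.
Among -3, 8, -5, the best is 8 at Y. Subgame-perfect outcome: (High, Y) with payoffs (7, 8).
Now find the simultaneous Nash equilibrium.
Firm A's best replies: X→High; Y→High; Z→High.
Firm B's best replies: Low→X; Mid→Z; High→Y.
Only (High, Y) has each player best-responding; Nash payoffs (7, 8).
Firm A earns 7 sequentially versus 7 at the Nash outcome: unchanged.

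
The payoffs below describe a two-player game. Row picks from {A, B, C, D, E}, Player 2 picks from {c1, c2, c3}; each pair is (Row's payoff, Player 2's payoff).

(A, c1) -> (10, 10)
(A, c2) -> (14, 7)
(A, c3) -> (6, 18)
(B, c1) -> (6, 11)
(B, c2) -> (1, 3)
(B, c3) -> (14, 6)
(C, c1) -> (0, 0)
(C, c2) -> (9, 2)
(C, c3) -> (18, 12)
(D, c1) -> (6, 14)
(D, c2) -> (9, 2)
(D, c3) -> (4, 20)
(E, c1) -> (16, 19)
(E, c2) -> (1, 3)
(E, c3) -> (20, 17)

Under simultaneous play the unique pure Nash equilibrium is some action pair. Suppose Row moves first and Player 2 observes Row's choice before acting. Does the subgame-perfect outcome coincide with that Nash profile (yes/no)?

no

Work backward from Player 2's decision.
- A → Player 2 plays c3 (best of 10, 7, 18); Row gets 6.
- B → Player 2 plays c1 (best of 11, 3, 6); Row gets 6.
- C → Player 2 plays c3 (best of 0, 2, 12); Row gets 18.
- D → Player 2 plays c3 (best of 14, 2, 20); Row gets 4.
- E → Player 2 plays c1 (best of 19, 3, 17); Row gets 16.
Row's induced payoffs are 6, 6, 18, 4, 16, so Row commits to C. Subgame-perfect outcome: (C, c3) with payoffs (18, 12).
Under simultaneous play:
Row's best replies: c1→E; c2→A; c3→E.
Player 2's best replies: A→c3; B→c1; C→c3; D→c3; E→c1.
Only (E, c1) has each player best-responding; Nash payoffs (16, 19).
Sequential outcome (C, c3) differs from the Nash profile (E, c1).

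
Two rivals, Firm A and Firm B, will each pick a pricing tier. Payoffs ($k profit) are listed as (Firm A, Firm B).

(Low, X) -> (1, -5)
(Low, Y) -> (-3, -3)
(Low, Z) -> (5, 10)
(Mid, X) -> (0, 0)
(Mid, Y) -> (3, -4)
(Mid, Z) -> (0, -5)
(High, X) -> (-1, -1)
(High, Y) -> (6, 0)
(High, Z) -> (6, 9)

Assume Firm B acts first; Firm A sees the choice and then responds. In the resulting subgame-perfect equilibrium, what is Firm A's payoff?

6

Work backward from Firm A's decision.
- X: BR = Low, leader payoff -5.
- Y: BR = High, leader payoff 0.
- Z: BR = High, leader payoff 9.
Firm B's induced payoffs are -5, 0, 9, so Firm B commits to Z. Subgame-perfect outcome: (High, Z) with payoffs (6, 9).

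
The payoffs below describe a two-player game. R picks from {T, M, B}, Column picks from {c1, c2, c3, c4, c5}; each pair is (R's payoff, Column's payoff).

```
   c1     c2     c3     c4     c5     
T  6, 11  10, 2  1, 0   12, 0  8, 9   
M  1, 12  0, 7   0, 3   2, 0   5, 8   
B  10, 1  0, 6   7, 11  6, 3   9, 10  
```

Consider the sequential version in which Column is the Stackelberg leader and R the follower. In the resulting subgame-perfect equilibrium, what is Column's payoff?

Backward induction with Column moving first.
- c1 → R plays B (best of 6, 1, 10); Column gets 1.
- c2 → R plays T (best of 10, 0, 0); Column gets 2.
- c3 → R plays B (best of 1, 0, 7); Column gets 11.
- c4 → R plays T (best of 12, 2, 6); Column gets 0.
- c5 → R plays B (best of 8, 5, 9); Column gets 10.
Maximizing over 1, 2, 11, 0, 10, Column chooses c3. Subgame-perfect outcome: (B, c3) with payoffs (7, 11).

11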